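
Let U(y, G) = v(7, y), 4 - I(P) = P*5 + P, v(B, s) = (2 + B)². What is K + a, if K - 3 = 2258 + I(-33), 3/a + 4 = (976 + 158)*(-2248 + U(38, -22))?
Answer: 6052531863/2457382 ≈ 2463.0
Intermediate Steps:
I(P) = 4 - 6*P (I(P) = 4 - (P*5 + P) = 4 - (5*P + P) = 4 - 6*P)
U(y, G) = 81 (U(y, G) = (2 + 7)² = 9² = 81)
a = -3/2457382 (a = 3/(-4 + (976 + 158)*(-2248 + 81)) = 3/(-4 + 1134*(-2167)) = 3/(-4 - 2457378) = 3/(-2457382) = 3*(-1/2457382) = -3/2457382 ≈ -1.2208e-6)
K = 2463 (K = 3 + (2258 + (4 - 6*(-33))) = 3 + (2258 + (4 + 198)) = 3 + (2258 + 202) = 3 + 2460 = 2463)
K + a = 2463 - 3/2457382 = 6052531863/2457382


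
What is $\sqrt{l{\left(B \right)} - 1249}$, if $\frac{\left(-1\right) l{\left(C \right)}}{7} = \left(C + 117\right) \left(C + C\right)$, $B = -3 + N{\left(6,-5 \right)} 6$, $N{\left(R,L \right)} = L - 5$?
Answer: $\sqrt{46379} \approx 215.36$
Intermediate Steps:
$N{\left(R,L \right)} = -5 + L$ ($N{\left(R,L \right)} = L - 5 = -5 + L$)
$B = -63$ ($B = -3 + \left(-5 - 5\right) 6 = -3 - 60 = -63$)
$l{\left(C \right)} = - 14 C \left(117 + C\right)$ ($l{\left(C \right)} = - 7 \left(C + 117\right) \left(C + C\right) = - 7 \left(117 + C\right) 2 C = - 7 \cdot 2 C \left(117 + C\right) = - 14 C \left(117 + C\right)$)
$\sqrt{l{\left(B \right)} - 1249} = \sqrt{\left(-14\right) \left(-63\right) \left(117 - 63\right) - 1249} = \sqrt{\left(-14\right) \left(-63\right) 54 - 1249} = \sqrt{47628 - 1249} = \sqrt{46379}$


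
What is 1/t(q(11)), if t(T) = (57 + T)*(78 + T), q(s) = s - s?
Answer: 1/4446 ≈ 0.00022492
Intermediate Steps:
q(s) = 0
1/t(q(11)) = 1/(4446 + 0² + 135*0) = 1/(4446 + 0 + 0) = 1/4446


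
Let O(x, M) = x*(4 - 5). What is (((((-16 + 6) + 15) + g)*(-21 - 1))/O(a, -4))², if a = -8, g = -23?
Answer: 9801/4 ≈ 2450.3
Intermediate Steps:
O(x, M) = -x (O(x, M) = x*(-1) = -x)
(((((-16 + 6) + 15) + g)*(-21 - 1))/O(a, -4))² = (((((-16 + 6) + 15) - 23)*(-21 - 1))/((-1*(-8))))² = ((((-10 + 15) - 23)*(-22))/8)² = (((5 - 23)*(-22))*(⅛))² = (-18*(-22)*(⅛))² = (396*(⅛))² = (99/2)² = 9801/4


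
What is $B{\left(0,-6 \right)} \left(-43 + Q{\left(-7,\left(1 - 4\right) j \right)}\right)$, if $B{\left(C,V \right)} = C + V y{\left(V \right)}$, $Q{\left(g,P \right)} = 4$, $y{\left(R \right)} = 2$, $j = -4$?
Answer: $468$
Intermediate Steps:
$B{\left(C,V \right)} = C + 2 V$ ($B{\left(C,V \right)} = C + V 2 = C + 2 V$)
$B{\left(0,-6 \right)} \left(-43 + Q{\left(-7,\left(1 - 4\right) j \right)}\right) = \left(0 + 2 \left(-6\right)\right) \left(-43 + 4\right) = \left(0 - 12\right) \left(-39\right) = \left(-12\right) \left(-39\right) = 468$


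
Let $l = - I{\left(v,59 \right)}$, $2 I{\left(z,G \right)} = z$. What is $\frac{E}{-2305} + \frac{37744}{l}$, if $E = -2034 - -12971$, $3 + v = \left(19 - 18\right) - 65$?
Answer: $\frac{173267061}{154435} \approx 1121.9$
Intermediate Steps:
$v = -67$ ($v = -3 + \left(\left(19 - 18\right) - 65\right) = -3 + \left(1 - 65\right) = -3 - 64 = -67$)
$I{\left(z,G \right)} = \frac{z}{2}$
$l = \frac{67}{2}$ ($l = - \frac{-67}{2} = \left(-1\right) \left(- \frac{67}{2}\right) = \frac{67}{2} \approx 33.5$)
$E = 10937$ ($E = -2034 + 12971 = 10937$)
$\frac{E}{-2305} + \frac{37744}{l} = \frac{10937}{-2305} + \frac{37744}{\frac{67}{2}} = 10937 \left(- \frac{1}{2305}\right) + 37744 \cdot \frac{2}{67} = - \frac{10937}{2305} + \frac{75488}{67} = \frac{173267061}{154435}$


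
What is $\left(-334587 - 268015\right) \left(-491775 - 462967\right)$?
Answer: $575329438684$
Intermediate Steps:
$\left(-334587 - 268015\right) \left(-491775 - 462967\right) = \left(-602602\right) \left(-954742\right) = 575329438684$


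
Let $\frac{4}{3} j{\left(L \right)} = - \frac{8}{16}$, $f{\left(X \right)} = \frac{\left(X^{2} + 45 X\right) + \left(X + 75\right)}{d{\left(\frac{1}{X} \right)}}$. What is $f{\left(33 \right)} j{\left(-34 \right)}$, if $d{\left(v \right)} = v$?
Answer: $- \frac{132759}{4} \approx -33190.0$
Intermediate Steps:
$f{\left(X \right)} = X \left(75 + X^{2} + 46 X\right)$ ($f{\left(X \right)} = \frac{\left(X^{2} + 45 X\right) + \left(X + 75\right)}{\frac{1}{X}} = \left(\left(X^{2} + 45 X\right) + \left(75 + X\right)\right) X = \left(75 + X^{2} + 46 X\right) X = X \left(75 + X^{2} + 46 X\right)$)
$j{\left(L \right)} = - \frac{3}{8}$ ($j{\left(L \right)} = \frac{3 \left(- \frac{8}{16}\right)}{4} = \frac{3 \left(\left(-8\right) \frac{1}{16}\right)}{4} = \frac{3}{4} \left(- \frac{1}{2}\right) = - \frac{3}{8}$)
$f{\left(33 \right)} j{\left(-34 \right)} = 33 \left(75 + 33^{2} + 46 \cdot 33\right) \left(- \frac{3}{8}\right) = 33 \left(75 + 1089 + 1518\right) \left(- \frac{3}{8}\right) = 33 \cdot 2682 \left(- \frac{3}{8}\right) = 88506 \left(- \frac{3}{8}\right) = - \frac{132759}{4}$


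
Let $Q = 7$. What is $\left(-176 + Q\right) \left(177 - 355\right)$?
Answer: $30082$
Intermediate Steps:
$\left(-176 + Q\right) \left(177 - 355\right) = \left(-176 + 7\right) \left(177 - 355\right) = \left(-169\right) \left(-178\right) = 30082$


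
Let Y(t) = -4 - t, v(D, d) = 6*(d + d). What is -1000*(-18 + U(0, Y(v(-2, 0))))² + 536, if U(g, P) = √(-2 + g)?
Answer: -321464 + 36000*I*√2 ≈ -3.2146e+5 + 50912.0*I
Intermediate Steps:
v(D, d) = 12*d (v(D, d) = 6*(2*d) = 12*d)
-1000*(-18 + U(0, Y(v(-2, 0))))² + 536 = -1000*(-18 + √(-2 + 0))² + 536 = -1000*(-18 + √(-2))² + 536 = -1000*(-18 + I*√2)² + 536 = 536 - 1000*(-18 + I*√2)²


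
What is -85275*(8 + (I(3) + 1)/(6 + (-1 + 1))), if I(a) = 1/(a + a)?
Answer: -2795125/4 ≈ -6.9878e+5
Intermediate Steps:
I(a) = 1/(2*a)
-85275*(8 + (I(3) + 1)/(6 + (-1 + 1))) = -85275*(8 + ((½)/3 + 1)/(6 + (-1 + 1))) = -85275*(8 + ((½)*(⅓) + 1)/(6 + 0)) = -85275*(8 + (⅙ + 1)/6) = -85275*(8 + (7/6)*(⅙)) = -85275*(8 + 7/36) = -85275*295/36 = -28425*295/12 = -2795125/4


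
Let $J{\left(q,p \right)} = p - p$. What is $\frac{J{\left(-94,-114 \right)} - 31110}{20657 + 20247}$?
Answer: $- \frac{15555}{20452} \approx -0.76056$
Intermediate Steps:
$J{\left(q,p \right)} = 0$
$\frac{J{\left(-94,-114 \right)} - 31110}{20657 + 20247} = \frac{0 - 31110}{20657 + 20247} = - \frac{31110}{40904} = \left(-31110\right) \frac{1}{40904} = - \frac{15555}{20452}$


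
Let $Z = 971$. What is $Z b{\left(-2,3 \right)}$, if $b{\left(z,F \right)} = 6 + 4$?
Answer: $9710$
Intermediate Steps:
$b{\left(z,F \right)} = 10$
$Z b{\left(-2,3 \right)} = 971 \cdot 10 = 9710$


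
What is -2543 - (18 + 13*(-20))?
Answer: -2301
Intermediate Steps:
-2543 - (18 + 13*(-20)) = -2543 - (18 - 260) = -2543 - 1*(-242) = -2543 + 242 = -2301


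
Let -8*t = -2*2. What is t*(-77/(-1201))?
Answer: 77/2402 ≈ 0.032057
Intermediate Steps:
t = ½ (t = -(-1)*2/4 = -⅛*(-4) = ½ ≈ 0.50000)
t*(-77/(-1201)) = (-77/(-1201))/2 = (-77*(-1/1201))/2 = (½)*(77/1201) = 77/2402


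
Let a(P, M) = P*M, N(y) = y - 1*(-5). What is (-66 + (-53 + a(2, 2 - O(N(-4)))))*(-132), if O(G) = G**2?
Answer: 15444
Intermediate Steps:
N(y) = 5 + y (N(y) = y + 5 = 5 + y)
a(P, M) = M*P
(-66 + (-53 + a(2, 2 - O(N(-4)))))*(-132) = (-66 + (-53 + (2 - (5 - 4)**2)*2))*(-132) = (-66 + (-53 + (2 - 1*1**2)*2))*(-132) = (-66 + (-53 + (2 - 1*1)*2))*(-132) = (-66 + (-53 + (2 - 1)*2))*(-132) = (-66 + (-53 + 1*2))*(-132) = (-66 + (-53 + 2))*(-132) = (-66 - 51)*(-132) = -117*(-132) = 15444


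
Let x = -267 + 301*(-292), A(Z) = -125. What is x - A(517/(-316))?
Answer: -88034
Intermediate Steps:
x = -88159 (x = -267 - 87892 = -88159)
x - A(517/(-316)) = -88159 - 1*(-125) = -88159 + 125 = -88034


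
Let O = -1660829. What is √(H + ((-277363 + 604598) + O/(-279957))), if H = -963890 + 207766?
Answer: 4*I*√2100881611574463/279957 ≈ 654.89*I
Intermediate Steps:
H = -756124
√(H + ((-277363 + 604598) + O/(-279957))) = √(-756124 + ((-277363 + 604598) - 1660829/(-279957))) = √(-756124 + (327235 - 1660829*(-1/279957))) = √(-756124 + (327235 + 1660829/279957)) = √(-756124 + 91613389724/279957) = √(-120068816944/279957) = 4*I*√2100881611574463/279957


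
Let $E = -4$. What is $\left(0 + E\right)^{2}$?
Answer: $16$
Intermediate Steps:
$\left(0 + E\right)^{2} = \left(0 - 4\right)^{2} = \left(-4\right)^{2} = 16$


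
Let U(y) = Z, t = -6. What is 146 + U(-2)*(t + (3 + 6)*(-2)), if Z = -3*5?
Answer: 506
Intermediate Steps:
Z = -15
U(y) = -15
146 + U(-2)*(t + (3 + 6)*(-2)) = 146 - 15*(-6 + (3 + 6)*(-2)) = 146 - 15*(-6 + 9*(-2)) = 146 - 15*(-6 - 18) = 146 - 15*(-24) = 146 + 360 = 506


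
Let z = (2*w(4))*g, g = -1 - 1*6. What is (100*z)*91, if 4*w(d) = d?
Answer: -127400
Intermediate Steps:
w(d) = d/4
g = -7 (g = -1 - 6 = -7)
z = -14 (z = (2*((¼)*4))*(-7) = (2*1)*(-7) = 2*(-7) = -14)
(100*z)*91 = (100*(-14))*91 = -1400*91 = -127400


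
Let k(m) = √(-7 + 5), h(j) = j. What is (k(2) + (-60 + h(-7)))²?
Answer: (67 - I*√2)² ≈ 4487.0 - 189.5*I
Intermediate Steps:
k(m) = I*√2 (k(m) = √(-2) = I*√2)
(k(2) + (-60 + h(-7)))² = (I*√2 + (-60 - 7))² = (I*√2 - 67)² = (-67 + I*√2)²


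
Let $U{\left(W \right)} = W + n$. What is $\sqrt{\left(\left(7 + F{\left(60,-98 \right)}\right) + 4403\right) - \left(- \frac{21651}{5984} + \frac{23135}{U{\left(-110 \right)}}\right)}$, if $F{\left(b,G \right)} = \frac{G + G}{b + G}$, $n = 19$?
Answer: $\frac{\sqrt{638048229240994}}{369512} \approx 68.359$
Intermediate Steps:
$U{\left(W \right)} = 19 + W$ ($U{\left(W \right)} = W + 19 = 19 + W$)
$F{\left(b,G \right)} = \frac{2 G}{G + b}$
$\sqrt{\left(\left(7 + F{\left(60,-98 \right)}\right) + 4403\right) - \left(- \frac{21651}{5984} + \frac{23135}{U{\left(-110 \right)}}\right)} = \sqrt{\left(\left(7 + 2 \left(-98\right) \frac{1}{-98 + 60}\right) + 4403\right) - \left(- \frac{21651}{5984} + \frac{23135}{19 - 110}\right)} = \sqrt{\left(\left(7 + 2 \left(-98\right) \frac{1}{-38}\right) + 4403\right) - \left(- \frac{21651}{5984} + \frac{23135}{-91}\right)} = \sqrt{\left(\left(7 + 2 \left(-98\right) \left(- \frac{1}{38}\right)\right) + 4403\right) + \left(\left(-23135\right) \left(- \frac{1}{91}\right) + \frac{21651}{5984}\right)} = \sqrt{\left(\left(7 + \frac{98}{19}\right) + 4403\right) + \left(\frac{3305}{13} + \frac{21651}{5984}\right)} = \sqrt{\left(\frac{231}{19} + 4403\right) + \frac{20058583}{77792}} = \sqrt{\frac{83888}{19} + \frac{20058583}{77792}} = \sqrt{\frac{6906928373}{1478048}} = \frac{\sqrt{638048229240994}}{369512}$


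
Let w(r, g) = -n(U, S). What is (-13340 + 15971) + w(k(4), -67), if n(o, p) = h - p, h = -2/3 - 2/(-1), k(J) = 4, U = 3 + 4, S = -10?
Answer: 7859/3 ≈ 2619.7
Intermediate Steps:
U = 7
h = 4/3 (h = -2*1/3 - 2*(-1) = -2/3 + 2 = 4/3 ≈ 1.3333)
n(o, p) = 4/3 - p
w(r, g) = -34/3 (w(r, g) = -(4/3 - 1*(-10)) = -(4/3 + 10) = -1*34/3 = -34/3)
(-13340 + 15971) + w(k(4), -67) = (-13340 + 15971) - 34/3 = 2631 - 34/3 = 7859/3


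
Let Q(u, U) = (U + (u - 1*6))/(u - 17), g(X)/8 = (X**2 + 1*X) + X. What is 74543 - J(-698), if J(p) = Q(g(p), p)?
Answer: 289703532961/3886447 ≈ 74542.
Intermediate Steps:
g(X) = 8*X**2 + 16*X (g(X) = 8*((X**2 + 1*X) + X) = 8*((X**2 + X) + X) = 8*((X + X**2) + X) = 8*(X**2 + 2*X) = 8*X**2 + 16*X)
Q(u, U) = (-6 + U + u)/(-17 + u) (Q(u, U) = (U + (u - 6))/(-17 + u) = (U + (-6 + u))/(-17 + u) = (-6 + U + u)/(-17 + u))
J(p) = (-6 + p + 8*p*(2 + p))/(-17 + 8*p*(2 + p))
74543 - J(-698) = 74543 - (-6 - 698 + 8*(-698)*(2 - 698))/(-17 + 8*(-698)*(2 - 698)) = 74543 - (-6 - 698 + 8*(-698)*(-696))/(-17 + 8*(-698)*(-696)) = 74543 - (-6 - 698 + 3886464)/(-17 + 3886464) = 74543 - 3885760/3886447 = 289703532961/3886447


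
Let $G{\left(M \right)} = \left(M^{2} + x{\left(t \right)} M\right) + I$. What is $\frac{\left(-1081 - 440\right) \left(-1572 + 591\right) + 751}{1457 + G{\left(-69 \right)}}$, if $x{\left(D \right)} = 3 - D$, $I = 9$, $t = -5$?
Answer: $\frac{1492852}{5675} \approx 263.06$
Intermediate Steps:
$G{\left(M \right)} = 9 + M^{2} + 8 M$ ($G{\left(M \right)} = \left(M^{2} + \left(3 - -5\right) M\right) + 9 = \left(M^{2} + \left(3 + 5\right) M\right) + 9 = \left(M^{2} + 8 M\right) + 9 = 9 + M^{2} + 8 M$)
$\frac{\left(-1081 - 440\right) \left(-1572 + 591\right) + 751}{1457 + G{\left(-69 \right)}} = \frac{\left(-1081 - 440\right) \left(-1572 + 591\right) + 751}{1457 + \left(9 + \left(-69\right)^{2} + 8 \left(-69\right)\right)} = \frac{\left(-1521\right) \left(-981\right) + 751}{1457 + \left(9 + 4761 - 552\right)} = \frac{1492101 + 751}{1457 + 4218} = \frac{1492852}{5675}$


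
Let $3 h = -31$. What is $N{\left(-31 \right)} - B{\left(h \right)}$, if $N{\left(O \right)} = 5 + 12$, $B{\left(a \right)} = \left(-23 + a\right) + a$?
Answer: $\frac{182}{3} \approx 60.667$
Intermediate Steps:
$h = - \frac{31}{3}$ ($h = \frac{1}{3} \left(-31\right) = - \frac{31}{3} \approx -10.333$)
$B{\left(a \right)} = -23 + 2 a$
$N{\left(O \right)} = 17$
$N{\left(-31 \right)} - B{\left(h \right)} = 17 - \left(-23 + 2 \left(- \frac{31}{3}\right)\right) = 17 - \left(-23 - \frac{62}{3}\right) = 17 - - \frac{131}{3} = 17 + \frac{131}{3} = \frac{182}{3}$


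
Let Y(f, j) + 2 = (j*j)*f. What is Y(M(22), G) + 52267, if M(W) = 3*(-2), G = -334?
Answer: -617071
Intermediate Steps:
M(W) = -6
Y(f, j) = -2 + f*j² (Y(f, j) = -2 + (j*j)*f = -2 + j²*f = -2 + f*j²)
Y(M(22), G) + 52267 = (-2 - 6*(-334)²) + 52267 = (-2 - 6*111556) + 52267 = (-2 - 669336) + 52267 = -669338 + 52267 = -617071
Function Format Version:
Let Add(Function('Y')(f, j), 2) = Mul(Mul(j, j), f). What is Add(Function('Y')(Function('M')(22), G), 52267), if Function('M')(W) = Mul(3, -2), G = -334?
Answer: -617071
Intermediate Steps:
Function('M')(W) = -6
Function('Y')(f, j) = Add(-2, Mul(f, Pow(j, 2))) (Function('Y')(f, j) = Add(-2, Mul(Mul(j, j), f)) = Add(-2, Mul(Pow(j, 2), f)) = Add(-2, Mul(f, Pow(j, 2))))
Add(Function('Y')(Function('M')(22), G), 52267) = Add(Add(-2, Mul(-6, Pow(-334, 2))), 52267) = Add(Add(-2, Mul(-6, 111556)), 52267) = Add(Add(-2, -669336), 52267) = Add(-669338, 52267) = -617071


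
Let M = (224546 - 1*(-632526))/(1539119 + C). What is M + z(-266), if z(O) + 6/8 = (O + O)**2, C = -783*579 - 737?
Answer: 3141566843/11100 ≈ 2.8302e+5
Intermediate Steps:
C = -454094 (C = -453357 - 737 = -454094)
z(O) = -3/4 + 4*O**2 (z(O) = -3/4 + (O + O)**2 = -3/4 + (2*O)**2 = -3/4 + 4*O**2)
M = 2192/2775 (M = (224546 - 1*(-632526))/(1539119 - 454094) = (224546 + 632526)/1085025 = 857072*(1/1085025) = 2192/2775 ≈ 0.78991)
M + z(-266) = 2192/2775 + (-3/4 + 4*(-266)**2) = 2192/2775 + (-3/4 + 4*70756) = 2192/2775 + (-3/4 + 283024) = 2192/2775 + 1132093/4 = 3141566843/11100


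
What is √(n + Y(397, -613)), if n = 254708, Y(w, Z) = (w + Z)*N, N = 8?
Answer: 2*√63245 ≈ 502.97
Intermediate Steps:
Y(w, Z) = 8*Z + 8*w (Y(w, Z) = (w + Z)*8 = (Z + w)*8 = 8*Z + 8*w)
√(n + Y(397, -613)) = √(254708 + (8*(-613) + 8*397)) = √(254708 + (-4904 + 3176)) = √(254708 - 1728) = √252980 = 2*√63245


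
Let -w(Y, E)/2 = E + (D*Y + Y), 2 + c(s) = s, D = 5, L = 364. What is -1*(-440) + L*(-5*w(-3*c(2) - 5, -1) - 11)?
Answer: -116404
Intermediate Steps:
c(s) = -2 + s
w(Y, E) = -12*Y - 2*E (w(Y, E) = -2*(E + (5*Y + Y)) = -2*(E + 6*Y) = -12*Y - 2*E)
-1*(-440) + L*(-5*w(-3*c(2) - 5, -1) - 11) = -1*(-440) + 364*(-5*(-12*(-3*(-2 + 2) - 5) - 2*(-1)) - 11) = 440 + 364*(-5*(-12*(-3*0 - 5) + 2) - 11) = 440 + 364*(-5*(-12*(0 - 5) + 2) - 11) = 440 + 364*(-5*(-12*(-5) + 2) - 11) = 440 + 364*(-5*(60 + 2) - 11) = 440 + 364*(-5*62 - 11) = 440 + 364*(-310 - 11) = 440 + 364*(-321) = 440 - 116844 = -116404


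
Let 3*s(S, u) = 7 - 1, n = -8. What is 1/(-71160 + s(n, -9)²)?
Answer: -1/71156 ≈ -1.4054e-5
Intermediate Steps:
s(S, u) = 2 (s(S, u) = (7 - 1)/3 = (⅓)*6 = 2)
1/(-71160 + s(n, -9)²) = 1/(-71160 + 2²) = 1/(-71160 + 4) = 1/(-71156) = -1/71156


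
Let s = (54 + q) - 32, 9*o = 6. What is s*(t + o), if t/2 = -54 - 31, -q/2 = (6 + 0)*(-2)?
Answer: -23368/3 ≈ -7789.3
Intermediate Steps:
o = 2/3 (o = (1/9)*6 = 2/3 ≈ 0.66667)
q = 24 (q = -2*(6 + 0)*(-2) = -12*(-2) = -2*(-12) = 24)
s = 46 (s = (54 + 24) - 32 = 78 - 32 = 46)
t = -170 (t = 2*(-54 - 31) = 2*(-85) = -170)
s*(t + o) = 46*(-170 + 2/3) = 46*(-508/3) = -23368/3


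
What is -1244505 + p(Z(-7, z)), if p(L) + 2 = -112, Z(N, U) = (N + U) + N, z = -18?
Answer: -1244619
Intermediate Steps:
Z(N, U) = U + 2*N
p(L) = -114 (p(L) = -2 - 112 = -114)
-1244505 + p(Z(-7, z)) = -1244505 - 114 = -1244619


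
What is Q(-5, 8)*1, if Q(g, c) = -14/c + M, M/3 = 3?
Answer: 29/4 ≈ 7.2500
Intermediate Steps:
M = 9 (M = 3*3 = 9)
Q(g, c) = 9 - 14/c (Q(g, c) = -14/c + 9 = 9 - 14/c)
Q(-5, 8)*1 = (9 - 14/8)*1 = (9 - 14*⅛)*1 = (9 - 7/4)*1 = (29/4)*1 = 29/4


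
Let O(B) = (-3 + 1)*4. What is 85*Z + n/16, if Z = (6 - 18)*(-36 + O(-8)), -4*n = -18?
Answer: 1436169/32 ≈ 44880.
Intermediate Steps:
n = 9/2 (n = -¼*(-18) = 9/2 ≈ 4.5000)
O(B) = -8 (O(B) = -2*4 = -8)
Z = 528 (Z = (6 - 18)*(-36 - 8) = -12*(-44) = 528)
85*Z + n/16 = 85*528 + (9/2)/16 = 44880 + (9/2)*(1/16) = 44880 + 9/32 = 1436169/32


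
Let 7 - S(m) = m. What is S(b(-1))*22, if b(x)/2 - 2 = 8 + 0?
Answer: -286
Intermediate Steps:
b(x) = 20 (b(x) = 4 + 2*(8 + 0) = 4 + 2*8 = 4 + 16 = 20)
S(m) = 7 - m
S(b(-1))*22 = (7 - 1*20)*22 = (7 - 20)*22 = -13*22 = -286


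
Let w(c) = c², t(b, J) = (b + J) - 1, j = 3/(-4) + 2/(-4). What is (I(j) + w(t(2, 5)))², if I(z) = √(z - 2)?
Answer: (72 + I*√13)²/4 ≈ 1292.8 + 129.8*I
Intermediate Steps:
j = -5/4 (j = 3*(-¼) + 2*(-¼) = -¾ - ½ = -5/4 ≈ -1.2500)
t(b, J) = -1 + J + b (t(b, J) = (J + b) - 1 = -1 + J + b)
I(z) = √(-2 + z)
(I(j) + w(t(2, 5)))² = (√(-2 - 5/4) + (-1 + 5 + 2)²)² = (√(-13/4) + 6²)² = (I*√13/2 + 36)² = (36 + I*√13/2)²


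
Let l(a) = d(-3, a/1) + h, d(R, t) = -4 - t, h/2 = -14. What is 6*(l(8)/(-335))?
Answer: 48/67 ≈ 0.71642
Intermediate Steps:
h = -28 (h = 2*(-14) = -28)
l(a) = -32 - a (l(a) = (-4 - a/1) - 28 = (-4 - a) - 28 = -32 - a)
6*(l(8)/(-335)) = 6*((-32 - 1*8)/(-335)) = 6*((-32 - 8)*(-1/335)) = 6*(-40*(-1/335)) = 6*(8/67) = 48/67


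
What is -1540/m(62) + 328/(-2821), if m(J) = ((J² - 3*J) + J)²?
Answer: -7327967/62964720 ≈ -0.11638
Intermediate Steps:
m(J) = (J² - 2*J)²
-1540/m(62) + 328/(-2821) = -1540*1/(3844*(-2 + 62)²) + 328/(-2821) = -1540/(3844*60²) + 328*(-1/2821) = -1540/(3844*3600) - 328/2821 = -1540/13838400 - 328/2821 = -1540*1/13838400 - 328/2821 = -77/691920 - 328/2821 = -7327967/62964720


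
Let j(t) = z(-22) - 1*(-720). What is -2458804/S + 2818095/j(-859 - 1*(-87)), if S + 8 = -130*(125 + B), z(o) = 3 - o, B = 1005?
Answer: 20791625462/5472323 ≈ 3799.4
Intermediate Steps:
S = -146908 (S = -8 - 130*(125 + 1005) = -8 - 130*1130 = -8 - 146900 = -146908)
j(t) = 745 (j(t) = (3 - 1*(-22)) - 1*(-720) = (3 + 22) + 720 = 25 + 720 = 745)
-2458804/S + 2818095/j(-859 - 1*(-87)) = -2458804/(-146908) + 2818095/745 = -2458804*(-1/146908) + 2818095*(1/745) = 614701/36727 + 563619/149 = 20791625462/5472323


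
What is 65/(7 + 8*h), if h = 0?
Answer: 65/7 ≈ 9.2857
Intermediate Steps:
65/(7 + 8*h) = 65/(7 + 8*0) = 65/(7 + 0) = 65/7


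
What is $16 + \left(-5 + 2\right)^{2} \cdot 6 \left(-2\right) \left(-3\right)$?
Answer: $340$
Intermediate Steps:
$16 + \left(-5 + 2\right)^{2} \cdot 6 \left(-2\right) \left(-3\right) = 16 + \left(-3\right)^{2} \left(\left(-12\right) \left(-3\right)\right) = 16 + 9 \cdot 36 = 16 + 324 = 340$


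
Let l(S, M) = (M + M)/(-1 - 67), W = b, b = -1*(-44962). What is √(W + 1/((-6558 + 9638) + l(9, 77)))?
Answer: 10*√547045536422/34881 ≈ 212.04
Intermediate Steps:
b = 44962
W = 44962
l(S, M) = -M/34 (l(S, M) = (2*M)/(-68) = (2*M)*(-1/68) = -M/34)
√(W + 1/((-6558 + 9638) + l(9, 77))) = √(44962 + 1/((-6558 + 9638) - 1/34*77)) = √(44962 + 1/(3080 - 77/34)) = √(44962 + 1/(104643/34)) = √(44962 + 34/104643) = √(4704958600/104643) = 10*√547045536422/34881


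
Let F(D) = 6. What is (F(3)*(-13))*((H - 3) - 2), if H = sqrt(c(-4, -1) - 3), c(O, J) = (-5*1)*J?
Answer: 390 - 78*sqrt(2) ≈ 279.69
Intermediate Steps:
c(O, J) = -5*J
H = sqrt(2) (H = sqrt(-5*(-1) - 3) = sqrt(5 - 3) = sqrt(2) ≈ 1.4142)
(F(3)*(-13))*((H - 3) - 2) = (6*(-13))*((sqrt(2) - 3) - 2) = -78*((-3 + sqrt(2)) - 2) = -78*(-5 + sqrt(2)) = 390 - 78*sqrt(2)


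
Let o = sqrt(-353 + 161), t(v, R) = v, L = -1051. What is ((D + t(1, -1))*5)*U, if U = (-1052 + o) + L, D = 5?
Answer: -63090 + 240*I*sqrt(3) ≈ -63090.0 + 415.69*I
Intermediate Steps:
o = 8*I*sqrt(3) (o = sqrt(-192) = 8*I*sqrt(3) ≈ 13.856*I)
U = -2103 + 8*I*sqrt(3) (U = (-1052 + 8*I*sqrt(3)) - 1051 = -2103 + 8*I*sqrt(3) ≈ -2103.0 + 13.856*I)
((D + t(1, -1))*5)*U = ((5 + 1)*5)*(-2103 + 8*I*sqrt(3)) = (6*5)*(-2103 + 8*I*sqrt(3)) = 30*(-2103 + 8*I*sqrt(3)) = -63090 + 240*I*sqrt(3)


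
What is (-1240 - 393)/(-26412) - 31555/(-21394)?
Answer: 6115261/3979284 ≈ 1.5368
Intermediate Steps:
(-1240 - 393)/(-26412) - 31555/(-21394) = -1633*(-1/26412) - 31555*(-1/21394) = 23/372 + 31555/21394 = 6115261/3979284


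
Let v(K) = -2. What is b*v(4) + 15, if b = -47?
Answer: 109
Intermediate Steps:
b*v(4) + 15 = -47*(-2) + 15 = 94 + 15 = 109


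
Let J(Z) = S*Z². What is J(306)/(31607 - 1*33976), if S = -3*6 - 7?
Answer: 2340900/2369 ≈ 988.14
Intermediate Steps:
S = -25 (S = -18 - 7 = -25)
J(Z) = -25*Z²
J(306)/(31607 - 1*33976) = (-25*306²)/(31607 - 1*33976) = (-25*93636)/(31607 - 33976) = -2340900/(-2369) = -2340900*(-1/2369) = 2340900/2369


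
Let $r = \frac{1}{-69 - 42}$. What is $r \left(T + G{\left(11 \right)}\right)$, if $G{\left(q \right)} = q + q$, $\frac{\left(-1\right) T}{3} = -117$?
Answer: $- \frac{373}{111} \approx -3.3604$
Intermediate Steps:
$T = 351$ ($T = \left(-3\right) \left(-117\right) = 351$)
$G{\left(q \right)} = 2 q$
$r = - \frac{1}{111}$ ($r = \frac{1}{-111} = - \frac{1}{111} \approx -0.009009$)
$r \left(T + G{\left(11 \right)}\right) = - \frac{351 + 2 \cdot 11}{111} = - \frac{351 + 22}{111} = \left(- \frac{1}{111}\right) 373 = - \frac{373}{111}$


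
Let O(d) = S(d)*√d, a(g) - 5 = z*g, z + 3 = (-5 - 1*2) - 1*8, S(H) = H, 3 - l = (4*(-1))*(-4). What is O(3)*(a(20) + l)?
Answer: -1104*√3 ≈ -1912.2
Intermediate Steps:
l = -13 (l = 3 - 4*(-1)*(-4) = 3 - (-4)*(-4) = 3 - 1*16 = 3 - 16 = -13)
z = -18 (z = -3 + ((-5 - 1*2) - 1*8) = -3 + ((-5 - 2) - 8) = -3 + (-7 - 8) = -3 - 15 = -18)
a(g) = 5 - 18*g
O(d) = d^(3/2) (O(d) = d*√d = d^(3/2))
O(3)*(a(20) + l) = 3^(3/2)*((5 - 18*20) - 13) = (3*√3)*((5 - 360) - 13) = (3*√3)*(-355 - 13) = (3*√3)*(-368) = -1104*√3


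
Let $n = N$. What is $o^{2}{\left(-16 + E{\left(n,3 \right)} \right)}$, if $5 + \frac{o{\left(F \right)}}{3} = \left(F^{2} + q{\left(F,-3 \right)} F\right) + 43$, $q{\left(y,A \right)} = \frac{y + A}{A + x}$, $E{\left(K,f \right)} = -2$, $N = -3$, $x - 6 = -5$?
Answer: $269361$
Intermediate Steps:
$x = 1$ ($x = 6 - 5 = 1$)
$n = -3$
$q{\left(y,A \right)} = \frac{A + y}{1 + A}$ ($q{\left(y,A \right)} = \frac{y + A}{A + 1} = \frac{A + y}{1 + A}$)
$o{\left(F \right)} = 114 + 3 F^{2} + 3 F \left(\frac{3}{2} - \frac{F}{2}\right)$ ($o{\left(F \right)} = -15 + 3 \left(\left(F^{2} + \frac{-3 + F}{1 - 3} F\right) + 43\right) = -15 + 3 \left(\left(F^{2} + \frac{-3 + F}{-2} F\right) + 43\right) = -15 + 3 \left(\left(F^{2} + - \frac{-3 + F}{2} F\right) + 43\right) = -15 + 3 \left(\left(F^{2} + \left(\frac{3}{2} - \frac{F}{2}\right) F\right) + 43\right) = -15 + 3 \left(\left(F^{2} + F \left(\frac{3}{2} - \frac{F}{2}\right)\right) + 43\right) = -15 + 3 \left(43 + F^{2} + F \left(\frac{3}{2} - \frac{F}{2}\right)\right) = -15 + \left(129 + 3 F^{2} + 3 F \left(\frac{3}{2} - \frac{F}{2}\right)\right) = 114 + 3 F^{2} + 3 F \left(\frac{3}{2} - \frac{F}{2}\right)$)
$o^{2}{\left(-16 + E{\left(n,3 \right)} \right)} = \left(114 + \frac{3 \left(-16 - 2\right)^{2}}{2} + \frac{9 \left(-16 - 2\right)}{2}\right)^{2} = \left(114 + \frac{3 \left(-18\right)^{2}}{2} + \frac{9}{2} \left(-18\right)\right)^{2} = \left(114 + \frac{3}{2} \cdot 324 - 81\right)^{2} = \left(114 + 486 - 81\right)^{2} = 519^{2} = 269361$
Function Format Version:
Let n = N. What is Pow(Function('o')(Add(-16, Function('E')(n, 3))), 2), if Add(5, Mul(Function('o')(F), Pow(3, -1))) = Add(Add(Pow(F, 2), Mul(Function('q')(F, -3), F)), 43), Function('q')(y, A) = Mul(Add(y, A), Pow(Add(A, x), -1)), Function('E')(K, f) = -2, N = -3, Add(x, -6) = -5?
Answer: 269361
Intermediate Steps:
x = 1 (x = Add(6, -5) = 1)
n = -3
Function('q')(y, A) = Mul(Pow(Add(1, A), -1), Add(A, y)) (Function('q')(y, A) = Mul(Add(y, A), Pow(Add(A, 1), -1)) = Mul(Add(A, y), Pow(Add(1, A), -1)) = Mul(Pow(Add(1, A), -1), Add(A, y)))
Function('o')(F) = Add(114, Mul(3, Pow(F, 2)), Mul(3, F, Add(Rational(3, 2), Mul(Rational(-1, 2), F)))) (Function('o')(F) = Add(-15, Mul(3, Add(Add(Pow(F, 2), Mul(Mul(Pow(Add(1, -3), -1), Add(-3, F)), F)), 43))) = Add(-15, Mul(3, Add(Add(Pow(F, 2), Mul(Mul(Pow(-2, -1), Add(-3, F)), F)), 43))) = Add(-15, Mul(3, Add(Add(Pow(F, 2), Mul(Mul(Rational(-1, 2), Add(-3, F)), F)), 43))) = Add(-15, Mul(3, Add(Add(Pow(F, 2), Mul(Add(Rational(3, 2), Mul(Rational(-1, 2), F)), F)), 43))) = Add(-15, Mul(3, Add(Add(Pow(F, 2), Mul(F, Add(Rational(3, 2), Mul(Rational(-1, 2), F)))), 43))) = Add(-15, Mul(3, Add(43, Pow(F, 2), Mul(F, Add(Rational(3, 2), Mul(Rational(-1, 2), F)))))) = Add(-15, Add(129, Mul(3, Pow(F, 2)), Mul(3, F, Add(Rational(3, 2), Mul(Rational(-1, 2), F))))) = Add(114, Mul(3, Pow(F, 2)), Mul(3, F, Add(Rational(3, 2), Mul(Rational(-1, 2), F)))))
Pow(Function('o')(Add(-16, Function('E')(n, 3))), 2) = Pow(Add(114, Mul(Rational(3, 2), Pow(Add(-16, -2), 2)), Mul(Rational(9, 2), Add(-16, -2))), 2) = Pow(Add(114, Mul(Rational(3, 2), Pow(-18, 2)), Mul(Rational(9, 2), -18)), 2) = Pow(Add(114, Mul(Rational(3, 2), 324), -81), 2) = Pow(Add(114, 486, -81), 2) = Pow(519, 2) = 269361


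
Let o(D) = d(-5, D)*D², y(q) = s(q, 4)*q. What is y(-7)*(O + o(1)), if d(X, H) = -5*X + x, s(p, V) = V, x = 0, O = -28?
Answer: 84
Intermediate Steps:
d(X, H) = -5*X (d(X, H) = -5*X + 0 = -5*X)
y(q) = 4*q
o(D) = 25*D² (o(D) = (-5*(-5))*D² = 25*D²)
y(-7)*(O + o(1)) = (4*(-7))*(-28 + 25*1²) = -28*(-28 + 25*1) = -28*(-28 + 25) = -28*(-3) = 84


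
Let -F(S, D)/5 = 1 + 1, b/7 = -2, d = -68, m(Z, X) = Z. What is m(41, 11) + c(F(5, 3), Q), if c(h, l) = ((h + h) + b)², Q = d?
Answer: 1197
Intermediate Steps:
b = -14 (b = 7*(-2) = -14)
F(S, D) = -10 (F(S, D) = -5*(1 + 1) = -5*2 = -10)
Q = -68
c(h, l) = (-14 + 2*h)² (c(h, l) = ((h + h) - 14)² = (2*h - 14)² = (-14 + 2*h)²)
m(41, 11) + c(F(5, 3), Q) = 41 + 4*(-7 - 10)² = 41 + 4*(-17)² = 41 + 4*289 = 41 + 1156 = 1197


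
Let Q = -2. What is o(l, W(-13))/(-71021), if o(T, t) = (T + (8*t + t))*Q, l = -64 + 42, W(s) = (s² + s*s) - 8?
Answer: 5896/71021 ≈ 0.083018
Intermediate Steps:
W(s) = -8 + 2*s² (W(s) = (s² + s²) - 8 = 2*s² - 8 = -8 + 2*s²)
l = -22
o(T, t) = -18*t - 2*T (o(T, t) = (T + (8*t + t))*(-2) = (T + 9*t)*(-2) = -18*t - 2*T)
o(l, W(-13))/(-71021) = (-18*(-8 + 2*(-13)²) - 2*(-22))/(-71021) = (-18*(-8 + 2*169) + 44)*(-1/71021) = (-18*(-8 + 338) + 44)*(-1/71021) = (-18*330 + 44)*(-1/71021) = (-5940 + 44)*(-1/71021) = -5896*(-1/71021) = 5896/71021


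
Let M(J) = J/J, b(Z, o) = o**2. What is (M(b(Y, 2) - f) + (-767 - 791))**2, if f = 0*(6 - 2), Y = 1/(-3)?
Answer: 2424249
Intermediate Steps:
Y = -1/3 ≈ -0.33333
f = 0 (f = 0*4 = 0)
M(J) = 1
(M(b(Y, 2) - f) + (-767 - 791))**2 = (1 + (-767 - 791))**2 = (1 - 1558)**2 = (-1557)**2 = 2424249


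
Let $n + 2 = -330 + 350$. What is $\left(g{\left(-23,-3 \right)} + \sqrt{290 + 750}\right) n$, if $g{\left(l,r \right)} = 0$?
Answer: $72 \sqrt{65} \approx 580.48$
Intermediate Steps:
$n = 18$ ($n = -2 + \left(-330 + 350\right) = -2 + 20 = 18$)
$\left(g{\left(-23,-3 \right)} + \sqrt{290 + 750}\right) n = \left(0 + \sqrt{290 + 750}\right) 18 = \left(0 + \sqrt{1040}\right) 18 = \left(0 + 4 \sqrt{65}\right) 18 = 4 \sqrt{65} \cdot 18 = 72 \sqrt{65}$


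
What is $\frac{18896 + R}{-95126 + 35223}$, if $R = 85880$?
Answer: $- \frac{104776}{59903} \approx -1.7491$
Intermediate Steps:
$\frac{18896 + R}{-95126 + 35223} = \frac{18896 + 85880}{-95126 + 35223} = \frac{104776}{-59903} = 104776 \left(- \frac{1}{59903}\right) = - \frac{104776}{59903}$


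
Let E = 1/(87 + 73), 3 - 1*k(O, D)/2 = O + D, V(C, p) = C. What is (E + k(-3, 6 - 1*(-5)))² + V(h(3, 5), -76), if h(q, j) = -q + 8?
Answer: 2684801/25600 ≈ 104.88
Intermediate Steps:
h(q, j) = 8 - q
k(O, D) = 6 - 2*D - 2*O (k(O, D) = 6 - 2*(O + D) = 6 - 2*(D + O) = 6 + (-2*D - 2*O) = 6 - 2*D - 2*O)
E = 1/160 ≈ 0.0062500
(E + k(-3, 6 - 1*(-5)))² + V(h(3, 5), -76) = (1/160 + (6 - 2*(6 - 1*(-5)) - 2*(-3)))² + (8 - 1*3) = (1/160 + (6 - 2*(6 + 5) + 6))² + (8 - 3) = (1/160 + (6 - 2*11 + 6))² + 5 = (1/160 + (6 - 22 + 6))² + 5 = (1/160 - 10)² + 5 = (-1599/160)² + 5 = 2556801/25600 + 5 = 2684801/25600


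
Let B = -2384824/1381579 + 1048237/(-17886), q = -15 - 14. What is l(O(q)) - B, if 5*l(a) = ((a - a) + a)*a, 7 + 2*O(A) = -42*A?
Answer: 18134451788664307/247109219940 ≈ 73386.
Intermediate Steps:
q = -29
O(A) = -7/2 - 21*A (O(A) = -7/2 + (-42*A)/2 = -7/2 - 21*A)
l(a) = a²/5 (l(a) = (((a - a) + a)*a)/5 = ((0 + a)*a)/5 = (a*a)/5 = a²/5)
B = -1490877188287/24710921994 (B = -2384824*1/1381579 + 1048237*(-1/17886) = -2384824/1381579 - 1048237/17886 = -1490877188287/24710921994 ≈ -60.333)
l(O(q)) - B = (-7/2 - 21*(-29))²/5 - 1*(-1490877188287/24710921994) = (-7/2 + 609)²/5 + 1490877188287/24710921994 = (1211/2)²/5 + 1490877188287/24710921994 = (⅕)*(1466521/4) + 1490877188287/24710921994 = 1466521/20 + 1490877188287/24710921994 = 18134451788664307/247109219940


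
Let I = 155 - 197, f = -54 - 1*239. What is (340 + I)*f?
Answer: -87314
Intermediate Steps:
f = -293 (f = -54 - 239 = -293)
I = -42
(340 + I)*f = (340 - 42)*(-293) = 298*(-293) = -87314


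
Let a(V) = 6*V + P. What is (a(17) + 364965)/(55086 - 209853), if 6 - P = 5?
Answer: -365068/154767 ≈ -2.3588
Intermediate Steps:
P = 1 (P = 6 - 1*5 = 6 - 5 = 1)
a(V) = 1 + 6*V (a(V) = 6*V + 1 = 1 + 6*V)
(a(17) + 364965)/(55086 - 209853) = ((1 + 6*17) + 364965)/(55086 - 209853) = ((1 + 102) + 364965)/(-154767) = (103 + 364965)*(-1/154767) = 365068*(-1/154767) = -365068/154767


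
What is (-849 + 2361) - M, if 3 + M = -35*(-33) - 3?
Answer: 363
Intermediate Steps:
M = 1149 (M = -3 + (-35*(-33) - 3) = -3 + (1155 - 3) = -3 + 1152 = 1149)
(-849 + 2361) - M = (-849 + 2361) - 1*1149 = 1512 - 1149 = 363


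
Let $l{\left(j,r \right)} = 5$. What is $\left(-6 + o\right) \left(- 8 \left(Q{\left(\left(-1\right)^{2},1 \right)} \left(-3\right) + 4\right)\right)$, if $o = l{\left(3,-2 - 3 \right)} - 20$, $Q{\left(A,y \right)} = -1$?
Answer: $1176$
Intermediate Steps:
$o = -15$ ($o = 5 - 20 = -15$)
$\left(-6 + o\right) \left(- 8 \left(Q{\left(\left(-1\right)^{2},1 \right)} \left(-3\right) + 4\right)\right) = \left(-6 - 15\right) \left(- 8 \left(\left(-1\right) \left(-3\right) + 4\right)\right) = - 21 \left(- 8 \left(3 + 4\right)\right) = - 21 \left(\left(-8\right) 7\right) = \left(-21\right) \left(-56\right) = 1176$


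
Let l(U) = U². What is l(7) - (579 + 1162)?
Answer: -1692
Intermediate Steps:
l(7) - (579 + 1162) = 7² - (579 + 1162) = 49 - 1*1741 = 49 - 1741 = -1692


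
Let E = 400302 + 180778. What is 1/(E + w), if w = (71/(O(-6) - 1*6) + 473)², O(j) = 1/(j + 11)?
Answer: 841/667231324 ≈ 1.2604e-6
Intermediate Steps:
E = 581080
O(j) = 1/(11 + j)
w = 178543044/841 (w = (71/(1/(11 - 6) - 1*6) + 473)² = (71/(1/5 - 6) + 473)² = (71/(⅕ - 6) + 473)² = (71/(-29/5) + 473)² = (71*(-5/29) + 473)² = (-355/29 + 473)² = (13362/29)² = 178543044/841 ≈ 2.1230e+5)
1/(E + w) = 1/(581080 + 178543044/841) = 1/(667231324/841) = 841/667231324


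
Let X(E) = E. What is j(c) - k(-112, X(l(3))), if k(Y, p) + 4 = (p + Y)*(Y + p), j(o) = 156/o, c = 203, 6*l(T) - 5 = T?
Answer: -22366760/1827 ≈ -12242.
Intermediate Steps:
l(T) = ⅚ + T/6
k(Y, p) = -4 + (Y + p)² (k(Y, p) = -4 + (p + Y)*(Y + p) = -4 + (Y + p)*(Y + p) = -4 + (Y + p)²)
j(c) - k(-112, X(l(3))) = 156/203 - (-4 + (-112 + (⅚ + (⅙)*3))²) = 156*(1/203) - (-4 + (-112 + (⅚ + ½))²) = 156/203 - (-4 + (-112 + 4/3)²) = 156/203 - (-4 + (-332/3)²) = 156/203 - (-4 + 110224/9) = 156/203 - 1*110188/9 = 156/203 - 110188/9 = -22366760/1827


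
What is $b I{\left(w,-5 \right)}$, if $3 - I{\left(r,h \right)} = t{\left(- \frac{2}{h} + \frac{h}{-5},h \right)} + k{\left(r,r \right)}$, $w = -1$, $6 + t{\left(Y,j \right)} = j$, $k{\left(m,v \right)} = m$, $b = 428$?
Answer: $6420$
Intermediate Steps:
$t{\left(Y,j \right)} = -6 + j$
$I{\left(r,h \right)} = 9 - h - r$ ($I{\left(r,h \right)} = 3 - \left(\left(-6 + h\right) + r\right) = 3 - \left(-6 + h + r\right) = 9 - h - r$)
$b I{\left(w,-5 \right)} = 428 \left(9 - -5 - -1\right) = 428 \left(9 + 5 + 1\right) = 428 \cdot 15 = 6420$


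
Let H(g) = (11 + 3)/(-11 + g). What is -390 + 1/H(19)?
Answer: -2726/7 ≈ -389.43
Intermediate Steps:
H(g) = 14/(-11 + g)
-390 + 1/H(19) = -390 + 1/(14/(-11 + 19)) = -390 + 1/(14/8) = -390 + 1/(14*(⅛)) = -390 + 1/(7/4) = -390 + 4/7 = -2726/7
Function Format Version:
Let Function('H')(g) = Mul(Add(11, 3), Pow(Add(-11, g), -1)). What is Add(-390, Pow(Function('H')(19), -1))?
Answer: Rational(-2726, 7) ≈ -389.43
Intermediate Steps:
Function('H')(g) = Mul(14, Pow(Add(-11, g), -1))
Add(-390, Pow(Function('H')(19), -1)) = Add(-390, Pow(Mul(14, Pow(Add(-11, 19), -1)), -1)) = Add(-390, Pow(Mul(14, Pow(8, -1)), -1)) = Add(-390, Pow(Mul(14, Rational(1, 8)), -1)) = Add(-390, Pow(Rational(7, 4), -1)) = Add(-390, Rational(4, 7)) = Rational(-2726, 7)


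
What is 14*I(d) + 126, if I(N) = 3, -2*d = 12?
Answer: 168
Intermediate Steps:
d = -6 (d = -1/2*12 = -6)
14*I(d) + 126 = 14*3 + 126 = 42 + 126 = 168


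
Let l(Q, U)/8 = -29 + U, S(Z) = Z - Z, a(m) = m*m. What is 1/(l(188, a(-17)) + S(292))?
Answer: 1/2080 ≈ 0.00048077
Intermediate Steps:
a(m) = m²
S(Z) = 0
l(Q, U) = -232 + 8*U (l(Q, U) = 8*(-29 + U) = -232 + 8*U)
1/(l(188, a(-17)) + S(292)) = 1/((-232 + 8*(-17)²) + 0) = 1/((-232 + 8*289) + 0) = 1/((-232 + 2312) + 0) = 1/(2080 + 0) = 1/2080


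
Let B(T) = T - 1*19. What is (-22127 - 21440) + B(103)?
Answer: -43483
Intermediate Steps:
B(T) = -19 + T (B(T) = T - 19 = -19 + T)
(-22127 - 21440) + B(103) = (-22127 - 21440) + (-19 + 103) = -43567 + 84 = -43483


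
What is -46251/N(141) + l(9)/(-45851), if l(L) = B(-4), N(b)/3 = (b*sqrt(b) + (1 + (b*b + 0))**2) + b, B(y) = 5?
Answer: -1060714381670519375/7164557947509974454404 + 2173797*sqrt(141)/156257397821421004 ≈ -0.00014805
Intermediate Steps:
N(b) = 3*b + 3*b**(3/2) + 3*(1 + b**2)**2 (N(b) = 3*((b*sqrt(b) + (1 + (b*b + 0))**2) + b) = 3*((b**(3/2) + (1 + (b**2 + 0))**2) + b) = 3*((b**(3/2) + (1 + b**2)**2) + b) = 3*(b + b**(3/2) + (1 + b**2)**2) = 3*b + 3*b**(3/2) + 3*(1 + b**2)**2)
l(L) = 5
-46251/N(141) + l(9)/(-45851) = -46251/(3*141 + 3*141**(3/2) + 3*(1 + 141**2)**2) + 5/(-45851) = -46251/(423 + 3*(141*sqrt(141)) + 3*(1 + 19881)**2) + 5*(-1/45851) = -46251/(423 + 423*sqrt(141) + 3*19882**2) - 5/45851 = -46251/(423 + 423*sqrt(141) + 3*395293924) - 5/45851 = -46251/(423 + 423*sqrt(141) + 1185881772) - 5/45851 = -46251/(1185882195 + 423*sqrt(141)) - 5/45851 = -5/45851 - 46251/(1185882195 + 423*sqrt(141))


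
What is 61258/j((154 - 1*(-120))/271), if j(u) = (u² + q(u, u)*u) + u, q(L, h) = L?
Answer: 2249424389/112203 ≈ 20048.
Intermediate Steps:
j(u) = u + 2*u² (j(u) = (u² + u*u) + u = (u² + u²) + u = 2*u² + u = u + 2*u²)
61258/j((154 - 1*(-120))/271) = 61258/((((154 - 1*(-120))/271)*(1 + 2*((154 - 1*(-120))/271)))) = 61258/((((154 + 120)*(1/271))*(1 + 2*((154 + 120)*(1/271))))) = 61258/(((274*(1/271))*(1 + 2*(274*(1/271))))) = 61258/((274*(1 + 2*(274/271))/271)) = 61258/((274*(1 + 548/271)/271)) = 61258/(((274/271)*(819/271))) = 61258/(224406/73441) = 61258*(73441/224406) = 2249424389/112203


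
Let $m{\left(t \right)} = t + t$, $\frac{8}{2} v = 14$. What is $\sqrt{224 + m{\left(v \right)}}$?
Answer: $\sqrt{231} \approx 15.199$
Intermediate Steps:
$v = \frac{7}{2}$ ($v = \frac{1}{4} \cdot 14 = \frac{7}{2} \approx 3.5$)
$m{\left(t \right)} = 2 t$
$\sqrt{224 + m{\left(v \right)}} = \sqrt{224 + 2 \cdot \frac{7}{2}} = \sqrt{224 + 7} = \sqrt{231}$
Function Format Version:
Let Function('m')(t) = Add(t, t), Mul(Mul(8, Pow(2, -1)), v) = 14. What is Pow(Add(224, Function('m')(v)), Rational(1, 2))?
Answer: Pow(231, Rational(1, 2)) ≈ 15.199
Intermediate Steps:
v = Rational(7, 2) (v = Mul(Rational(1, 4), 14) = Rational(7, 2) ≈ 3.5000)
Function('m')(t) = Mul(2, t)
Pow(Add(224, Function('m')(v)), Rational(1, 2)) = Pow(Add(224, Mul(2, Rational(7, 2))), Rational(1, 2)) = Pow(Add(224, 7), Rational(1, 2)) = Pow(231, Rational(1, 2))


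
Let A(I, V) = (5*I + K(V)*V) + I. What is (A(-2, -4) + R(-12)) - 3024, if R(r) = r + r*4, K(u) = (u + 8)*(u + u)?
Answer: -2968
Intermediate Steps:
K(u) = 2*u*(8 + u) (K(u) = (8 + u)*(2*u) = 2*u*(8 + u))
R(r) = 5*r (R(r) = r + 4*r = 5*r)
A(I, V) = 6*I + 2*V²*(8 + V) (A(I, V) = (5*I + (2*V*(8 + V))*V) + I = (5*I + 2*V²*(8 + V)) + I = 6*I + 2*V²*(8 + V))
(A(-2, -4) + R(-12)) - 3024 = ((6*(-2) + 2*(-4)²*(8 - 4)) + 5*(-12)) - 3024 = ((-12 + 2*16*4) - 60) - 3024 = ((-12 + 128) - 60) - 3024 = (116 - 60) - 3024 = 56 - 3024 = -2968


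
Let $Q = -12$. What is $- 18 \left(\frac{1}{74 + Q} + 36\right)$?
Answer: $- \frac{20097}{31} \approx -648.29$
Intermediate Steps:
$- 18 \left(\frac{1}{74 + Q} + 36\right) = - 18 \left(\frac{1}{74 - 12} + 36\right) = - 18 \left(\frac{1}{62} + 36\right) = \left(-18\right) \frac{2233}{62} = - \frac{20097}{31}$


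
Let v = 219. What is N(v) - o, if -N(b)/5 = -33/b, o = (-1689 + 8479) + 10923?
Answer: -1292994/73 ≈ -17712.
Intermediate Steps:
o = 17713 (o = 6790 + 10923 = 17713)
N(b) = 165/b (N(b) = -(-165)/b = 165/b)
N(v) - o = 165/219 - 1*17713 = 165*(1/219) - 17713 = 55/73 - 17713 = -1292994/73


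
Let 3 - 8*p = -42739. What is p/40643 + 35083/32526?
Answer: 3199313311/2643908436 ≈ 1.2101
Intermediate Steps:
p = 21371/4 (p = 3/8 - ⅛*(-42739) = 3/8 + 42739/8 = 21371/4 ≈ 5342.8)
p/40643 + 35083/32526 = (21371/4)/40643 + 35083/32526 = (21371/4)*(1/40643) + 35083*(1/32526) = 21371/162572 + 35083/32526 = 3199313311/2643908436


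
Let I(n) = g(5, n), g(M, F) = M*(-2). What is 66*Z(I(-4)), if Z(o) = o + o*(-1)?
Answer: 0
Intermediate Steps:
g(M, F) = -2*M
I(n) = -10 (I(n) = -2*5 = -10)
Z(o) = 0 (Z(o) = o - o = 0)
66*Z(I(-4)) = 66*0 = 0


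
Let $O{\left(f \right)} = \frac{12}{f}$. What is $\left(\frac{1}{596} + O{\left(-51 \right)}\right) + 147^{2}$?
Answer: $\frac{218940021}{10132} \approx 21609.0$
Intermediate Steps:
$\left(\frac{1}{596} + O{\left(-51 \right)}\right) + 147^{2} = \left(\frac{1}{596} + \frac{12}{-51}\right) + 147^{2} = \left(\frac{1}{596} + 12 \left(- \frac{1}{51}\right)\right) + 21609 = \left(\frac{1}{596} - \frac{4}{17}\right) + 21609 = - \frac{2367}{10132} + 21609 = \frac{218940021}{10132}$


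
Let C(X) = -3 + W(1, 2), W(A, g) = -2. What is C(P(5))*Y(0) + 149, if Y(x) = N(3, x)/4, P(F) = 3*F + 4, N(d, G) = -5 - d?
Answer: 159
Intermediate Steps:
P(F) = 4 + 3*F
Y(x) = -2 (Y(x) = (-5 - 1*3)/4 = (-5 - 3)*(¼) = -8*¼ = -2)
C(X) = -5 (C(X) = -3 - 2 = -5)
C(P(5))*Y(0) + 149 = -5*(-2) + 149 = 10 + 149 = 159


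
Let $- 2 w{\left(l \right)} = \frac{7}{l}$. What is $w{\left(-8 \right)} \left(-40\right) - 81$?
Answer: $- \frac{197}{2} \approx -98.5$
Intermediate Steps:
$w{\left(l \right)} = - \frac{7}{2 l}$ ($w{\left(l \right)} = - \frac{7 \frac{1}{l}}{2} = - \frac{7}{2 l}$)
$w{\left(-8 \right)} \left(-40\right) - 81 = - \frac{7}{2 \left(-8\right)} \left(-40\right) - 81 = \left(- \frac{7}{2}\right) \left(- \frac{1}{8}\right) \left(-40\right) - 81 = \frac{7}{16} \left(-40\right) - 81 = - \frac{35}{2} - 81 = - \frac{197}{2}$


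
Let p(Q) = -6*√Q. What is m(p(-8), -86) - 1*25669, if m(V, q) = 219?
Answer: -25450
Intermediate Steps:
m(p(-8), -86) - 1*25669 = 219 - 1*25669 = 219 - 25669 = -25450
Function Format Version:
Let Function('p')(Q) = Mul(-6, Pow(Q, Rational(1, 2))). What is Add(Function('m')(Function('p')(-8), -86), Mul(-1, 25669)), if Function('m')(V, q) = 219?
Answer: -25450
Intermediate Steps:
Add(Function('m')(Function('p')(-8), -86), Mul(-1, 25669)) = Add(219, Mul(-1, 25669)) = Add(219, -25669) = -25450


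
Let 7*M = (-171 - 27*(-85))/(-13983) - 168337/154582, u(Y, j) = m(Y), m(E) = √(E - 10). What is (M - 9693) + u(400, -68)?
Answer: -118372867555/12211978 + √390 ≈ -9673.4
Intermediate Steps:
m(E) = √(-10 + E)
u(Y, j) = √(-10 + Y)
M = -2164801/12211978 (M = ((-171 - 27*(-85))/(-13983) - 168337/154582)/7 = ((-171 + 2295)*(-1/13983) - 168337*1/154582)/7 = (2124*(-1/13983) - 168337/154582)/7 = (-12/79 - 168337/154582)/7 = (⅐)*(-15153607/12211978) = -2164801/12211978 ≈ -0.17727)
(M - 9693) + u(400, -68) = (-2164801/12211978 - 9693) + √(-10 + 400) = -118372867555/12211978 + √390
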